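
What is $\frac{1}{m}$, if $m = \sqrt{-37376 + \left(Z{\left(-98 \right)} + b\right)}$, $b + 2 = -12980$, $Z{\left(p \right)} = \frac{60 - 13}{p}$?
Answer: $- \frac{7 i \sqrt{9870262}}{4935131} \approx - 0.0044562 i$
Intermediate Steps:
$Z{\left(p \right)} = \frac{47}{p}$ ($Z{\left(p \right)} = \frac{60 - 13}{p} = \frac{47}{p}$)
$b = -12982$ ($b = -2 - 12980 = -12982$)
$m = \frac{i \sqrt{9870262}}{14}$ ($m = \sqrt{-37376 - \left(12982 - \frac{47}{-98}\right)} = \sqrt{-37376 + \left(47 \left(- \frac{1}{98}\right) - 12982\right)} = \sqrt{-37376 - \frac{1272283}{98}} = \sqrt{- \frac{4935131}{98}} = \frac{i \sqrt{9870262}}{14} \approx 224.41 i$)
$\frac{1}{m} = \frac{1}{\frac{1}{14} i \sqrt{9870262}} = - \frac{7 i \sqrt{9870262}}{4935131}$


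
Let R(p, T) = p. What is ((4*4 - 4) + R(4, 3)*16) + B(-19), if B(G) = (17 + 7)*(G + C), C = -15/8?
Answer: -425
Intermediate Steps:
C = -15/8 (C = -15*⅛ = -15/8 ≈ -1.8750)
B(G) = -45 + 24*G (B(G) = (17 + 7)*(G - 15/8) = 24*(-15/8 + G) = -45 + 24*G)
((4*4 - 4) + R(4, 3)*16) + B(-19) = ((4*4 - 4) + 4*16) + (-45 + 24*(-19)) = ((16 - 4) + 64) + (-45 - 456) = (12 + 64) - 501 = 76 - 501 = -425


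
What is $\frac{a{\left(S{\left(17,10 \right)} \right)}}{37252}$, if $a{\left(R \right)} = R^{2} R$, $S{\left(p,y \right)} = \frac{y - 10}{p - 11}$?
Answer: $0$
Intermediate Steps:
$S{\left(p,y \right)} = \frac{-10 + y}{-11 + p}$
$a{\left(R \right)} = R^{3}$
$\frac{a{\left(S{\left(17,10 \right)} \right)}}{37252} = \frac{\left(\frac{-10 + 10}{-11 + 17}\right)^{3}}{37252} = \left(\frac{1}{6} \cdot 0\right)^{3} \cdot \frac{1}{37252} = 0^{3} \cdot \frac{1}{37252} = 0 \cdot \frac{1}{37252} = 0$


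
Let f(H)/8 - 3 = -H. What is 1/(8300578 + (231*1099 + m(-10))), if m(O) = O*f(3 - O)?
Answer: 1/8555247 ≈ 1.1689e-7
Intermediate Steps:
f(H) = 24 - 8*H (f(H) = 24 + 8*(-H) = 24 - 8*H)
m(O) = 8*O² (m(O) = O*(24 - 8*(3 - O)) = O*(24 + (-24 + 8*O)) = O*(8*O) = 8*O²)
1/(8300578 + (231*1099 + m(-10))) = 1/(8300578 + (231*1099 + 8*(-10)²)) = 1/(8300578 + (253869 + 8*100)) = 1/(8300578 + (253869 + 800)) = 1/(8300578 + 254669) = 1/8555247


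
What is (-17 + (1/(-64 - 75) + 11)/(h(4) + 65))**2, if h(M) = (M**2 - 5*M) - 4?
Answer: 17732384569/62773929 ≈ 282.48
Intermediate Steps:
h(M) = -4 + M**2 - 5*M
(-17 + (1/(-64 - 75) + 11)/(h(4) + 65))**2 = (-17 + (1/(-64 - 75) + 11)/((-4 + 4**2 - 5*4) + 65))**2 = (-17 + (1/(-139) + 11)/((-4 + 16 - 20) + 65))**2 = (-17 + (-1/139 + 11)/(-8 + 65))**2 = (-17 + (1528/139)/57)**2 = (-17 + (1528/139)*(1/57))**2 = (-17 + 1528/7923)**2 = (-133163/7923)**2 = 17732384569/62773929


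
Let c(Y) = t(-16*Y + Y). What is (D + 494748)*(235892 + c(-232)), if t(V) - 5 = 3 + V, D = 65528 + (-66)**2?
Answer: 135161608160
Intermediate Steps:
D = 69884 (D = 65528 + 4356 = 69884)
t(V) = 8 + V (t(V) = 5 + (3 + V) = 8 + V)
c(Y) = 8 - 15*Y (c(Y) = 8 + (-16*Y + Y) = 8 - 15*Y)
(D + 494748)*(235892 + c(-232)) = (69884 + 494748)*(235892 + (8 - 15*(-232))) = 564632*(235892 + (8 + 3480)) = 564632*(235892 + 3488) = 564632*239380 = 135161608160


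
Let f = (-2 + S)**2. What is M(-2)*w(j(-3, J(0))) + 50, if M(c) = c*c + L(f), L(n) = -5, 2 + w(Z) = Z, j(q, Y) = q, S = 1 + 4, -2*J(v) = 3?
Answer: 55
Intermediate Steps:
J(v) = -3/2 (J(v) = -1/2*3 = -3/2)
S = 5
w(Z) = -2 + Z
f = 9 (f = (-2 + 5)**2 = 3**2 = 9)
M(c) = -5 + c**2 (M(c) = c*c - 5 = c**2 - 5 = -5 + c**2)
M(-2)*w(j(-3, J(0))) + 50 = (-5 + (-2)**2)*(-2 - 3) + 50 = (-5 + 4)*(-5) + 50 = -1*(-5) + 50 = 5 + 50 = 55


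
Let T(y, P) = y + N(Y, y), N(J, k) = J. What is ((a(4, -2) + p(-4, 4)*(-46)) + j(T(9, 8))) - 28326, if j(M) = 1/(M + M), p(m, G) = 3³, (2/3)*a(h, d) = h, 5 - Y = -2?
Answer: -945983/32 ≈ -29562.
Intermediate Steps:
Y = 7 (Y = 5 - 1*(-2) = 5 + 2 = 7)
a(h, d) = 3*h/2
p(m, G) = 27
T(y, P) = 7 + y (T(y, P) = y + 7 = 7 + y)
j(M) = 1/(2*M)
((a(4, -2) + p(-4, 4)*(-46)) + j(T(9, 8))) - 28326 = (((3/2)*4 + 27*(-46)) + 1/(2*(7 + 9))) - 28326 = ((6 - 1242) + (½)/16) - 28326 = (-1236 + (½)*(1/16)) - 28326 = (-1236 + 1/32) - 28326 = -39551/32 - 28326 = -945983/32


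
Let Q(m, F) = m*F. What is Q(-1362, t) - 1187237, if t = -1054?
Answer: 248311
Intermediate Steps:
Q(m, F) = F*m
Q(-1362, t) - 1187237 = -1054*(-1362) - 1187237 = 1435548 - 1187237 = 248311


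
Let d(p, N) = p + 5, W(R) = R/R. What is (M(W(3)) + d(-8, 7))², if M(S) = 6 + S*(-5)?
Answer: 4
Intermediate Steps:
W(R) = 1
M(S) = 6 - 5*S
d(p, N) = 5 + p
(M(W(3)) + d(-8, 7))² = ((6 - 5*1) + (5 - 8))² = ((6 - 5) - 3)² = (1 - 3)² = (-2)² = 4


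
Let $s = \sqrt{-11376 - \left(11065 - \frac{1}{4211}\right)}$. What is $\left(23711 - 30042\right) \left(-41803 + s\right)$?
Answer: $264654793 - \frac{31655 i \sqrt{15917419982}}{4211} \approx 2.6465 \cdot 10^{8} - 9.484 \cdot 10^{5} i$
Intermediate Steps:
$s = \frac{5 i \sqrt{15917419982}}{4211}$ ($s = \sqrt{-11376 + \left(-11065 + \frac{1}{4211}\right)} = \sqrt{-11376 - \frac{46594714}{4211}} = \sqrt{- \frac{94499050}{4211}} = \frac{5 i \sqrt{15917419982}}{4211} \approx 149.8 i$)
$\left(23711 - 30042\right) \left(-41803 + s\right) = \left(23711 - 30042\right) \left(-41803 + \frac{5 i \sqrt{15917419982}}{4211}\right) = - 6331 \left(-41803 + \frac{5 i \sqrt{15917419982}}{4211}\right) = 264654793 - \frac{31655 i \sqrt{15917419982}}{4211}$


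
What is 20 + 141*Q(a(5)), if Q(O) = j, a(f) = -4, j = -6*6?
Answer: -5056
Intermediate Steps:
j = -36
Q(O) = -36
20 + 141*Q(a(5)) = 20 + 141*(-36) = 20 - 5076 = -5056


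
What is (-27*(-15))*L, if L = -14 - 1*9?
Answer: -9315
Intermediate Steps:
L = -23 (L = -14 - 9 = -23)
(-27*(-15))*L = -27*(-15)*(-23) = 405*(-23) = -9315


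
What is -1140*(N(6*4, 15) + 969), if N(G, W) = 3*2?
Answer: -1111500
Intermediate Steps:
N(G, W) = 6
-1140*(N(6*4, 15) + 969) = -1140*(6 + 969) = -1140*975 = -1111500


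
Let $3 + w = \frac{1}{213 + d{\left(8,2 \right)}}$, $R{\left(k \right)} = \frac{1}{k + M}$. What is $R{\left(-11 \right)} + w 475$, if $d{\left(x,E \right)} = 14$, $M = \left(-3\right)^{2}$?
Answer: $- \frac{646227}{454} \approx -1423.4$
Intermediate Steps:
$M = 9$
$R{\left(k \right)} = \frac{1}{9 + k}$ ($R{\left(k \right)} = \frac{1}{k + 9} = \frac{1}{9 + k}$)
$w = - \frac{680}{227}$ ($w = -3 + \frac{1}{213 + 14} = -3 + \frac{1}{227} = - \frac{680}{227} \approx -2.9956$)
$R{\left(-11 \right)} + w 475 = \frac{1}{9 - 11} - \frac{323000}{227} = \frac{1}{-2} - \frac{323000}{227} = - \frac{1}{2} - \frac{323000}{227} = - \frac{646227}{454}$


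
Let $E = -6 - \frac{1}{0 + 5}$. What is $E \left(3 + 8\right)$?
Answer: $- \frac{341}{5} \approx -68.2$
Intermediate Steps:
$E = - \frac{31}{5}$ ($E = -6 - \frac{1}{5} = - \frac{31}{5} \approx -6.2$)
$E \left(3 + 8\right) = - \frac{31 \left(3 + 8\right)}{5} = \left(- \frac{31}{5}\right) 11 = - \frac{341}{5}$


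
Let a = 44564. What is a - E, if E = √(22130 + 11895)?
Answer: 44564 - 5*√1361 ≈ 44380.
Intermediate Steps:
E = 5*√1361 (E = √34025 = 5*√1361 ≈ 184.46)
a - E = 44564 - 5*√1361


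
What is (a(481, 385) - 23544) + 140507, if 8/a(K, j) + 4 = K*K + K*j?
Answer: 24360000977/208271 ≈ 1.1696e+5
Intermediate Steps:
a(K, j) = 8/(-4 + K**2 + K*j) (a(K, j) = 8/(-4 + (K*K + K*j)) = 8/(-4 + (K**2 + K*j)) = 8/(-4 + K**2 + K*j))
(a(481, 385) - 23544) + 140507 = (8/(-4 + 481**2 + 481*385) - 23544) + 140507 = (8/(-4 + 231361 + 185185) - 23544) + 140507 = (8/416542 - 23544) + 140507 = (8*(1/416542) - 23544) + 140507 = (4/208271 - 23544) + 140507 = -4903532420/208271 + 140507 = 24360000977/208271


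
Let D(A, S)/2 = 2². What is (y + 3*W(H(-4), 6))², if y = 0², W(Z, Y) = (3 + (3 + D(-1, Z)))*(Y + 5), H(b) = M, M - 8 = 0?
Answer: 213444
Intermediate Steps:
D(A, S) = 8 (D(A, S) = 2*2² = 2*4 = 8)
M = 8 (M = 8 + 0 = 8)
H(b) = 8
W(Z, Y) = 70 + 14*Y (W(Z, Y) = (3 + (3 + 8))*(Y + 5) = (3 + 11)*(5 + Y) = 14*(5 + Y) = 70 + 14*Y)
y = 0
(y + 3*W(H(-4), 6))² = (0 + 3*(70 + 14*6))² = (0 + 3*(70 + 84))² = (0 + 3*154)² = (0 + 462)² = 462² = 213444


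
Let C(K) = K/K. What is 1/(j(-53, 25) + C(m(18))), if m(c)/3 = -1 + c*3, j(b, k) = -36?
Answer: -1/35 ≈ -0.028571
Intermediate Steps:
m(c) = -3 + 9*c (m(c) = 3*(-1 + c*3) = 3*(-1 + 3*c) = -3 + 9*c)
C(K) = 1
1/(j(-53, 25) + C(m(18))) = 1/(-36 + 1) = 1/(-35) = -1/35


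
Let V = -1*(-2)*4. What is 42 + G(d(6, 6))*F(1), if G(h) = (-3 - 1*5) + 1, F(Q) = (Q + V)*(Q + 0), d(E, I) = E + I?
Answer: -21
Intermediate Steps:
V = 8 (V = 2*4 = 8)
F(Q) = Q*(8 + Q) (F(Q) = (Q + 8)*(Q + 0) = (8 + Q)*Q = Q*(8 + Q))
G(h) = -7 (G(h) = (-3 - 5) + 1 = -8 + 1 = -7)
42 + G(d(6, 6))*F(1) = 42 - 7*(8 + 1) = 42 - 7*9 = 42 - 63 = -21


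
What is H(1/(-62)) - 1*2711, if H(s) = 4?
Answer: -2707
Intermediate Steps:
H(1/(-62)) - 1*2711 = 4 - 1*2711 = 4 - 2711 = -2707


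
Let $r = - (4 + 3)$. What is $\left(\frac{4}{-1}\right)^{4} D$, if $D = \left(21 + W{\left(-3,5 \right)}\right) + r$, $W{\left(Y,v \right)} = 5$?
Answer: $4864$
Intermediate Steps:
$r = -7$ ($r = \left(-1\right) 7 = -7$)
$D = 19$ ($D = \left(21 + 5\right) - 7 = 26 - 7 = 19$)
$\left(\frac{4}{-1}\right)^{4} D = \left(\frac{4}{-1}\right)^{4} \cdot 19 = \left(4 \left(-1\right)\right)^{4} \cdot 19 = \left(-4\right)^{4} \cdot 19 = 256 \cdot 19 = 4864$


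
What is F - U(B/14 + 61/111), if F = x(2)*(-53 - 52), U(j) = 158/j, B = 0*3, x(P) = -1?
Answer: -11133/61 ≈ -182.51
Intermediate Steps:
B = 0
F = 105 (F = -(-53 - 52) = -1*(-105) = 105)
F - U(B/14 + 61/111) = 105 - 158/(0/14 + 61/111) = 105 - 158/(0*(1/14) + 61*(1/111)) = 105 - 158/(0 + 61/111) = 105 - 158/61/111 = 105 - 158*111/61 = 105 - 1*17538/61 = 105 - 17538/61 = -11133/61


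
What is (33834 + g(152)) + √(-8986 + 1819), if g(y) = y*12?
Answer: 35658 + I*√7167 ≈ 35658.0 + 84.658*I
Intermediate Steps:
g(y) = 12*y
(33834 + g(152)) + √(-8986 + 1819) = (33834 + 12*152) + √(-8986 + 1819) = (33834 + 1824) + √(-7167) = 35658 + I*√7167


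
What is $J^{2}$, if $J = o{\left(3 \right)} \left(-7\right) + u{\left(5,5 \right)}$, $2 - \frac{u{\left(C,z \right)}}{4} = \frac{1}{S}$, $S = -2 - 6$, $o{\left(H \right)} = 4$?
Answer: $\frac{1521}{4} \approx 380.25$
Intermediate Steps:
$S = -8$ ($S = -2 - 6 = -8$)
$u{\left(C,z \right)} = \frac{17}{2}$ ($u{\left(C,z \right)} = 8 - \frac{4}{-8} = 8 - - \frac{1}{2} = 8 + \frac{1}{2} = \frac{17}{2}$)
$J = - \frac{39}{2}$ ($J = 4 \left(-7\right) + \frac{17}{2} = -28 + \frac{17}{2} = - \frac{39}{2} \approx -19.5$)
$J^{2} = \left(- \frac{39}{2}\right)^{2} = \frac{1521}{4}$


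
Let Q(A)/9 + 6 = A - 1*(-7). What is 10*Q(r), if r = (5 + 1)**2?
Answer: 3330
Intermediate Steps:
r = 36 (r = 6**2 = 36)
Q(A) = 9 + 9*A (Q(A) = -54 + 9*(A - 1*(-7)) = -54 + 9*(A + 7) = -54 + 9*(7 + A) = -54 + (63 + 9*A) = 9 + 9*A)
10*Q(r) = 10*(9 + 9*36) = 10*(9 + 324) = 10*333 = 3330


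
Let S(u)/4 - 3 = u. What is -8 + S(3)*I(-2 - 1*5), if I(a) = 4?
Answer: 88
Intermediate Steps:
S(u) = 12 + 4*u
-8 + S(3)*I(-2 - 1*5) = -8 + (12 + 4*3)*4 = -8 + (12 + 12)*4 = -8 + 24*4 = -8 + 96 = 88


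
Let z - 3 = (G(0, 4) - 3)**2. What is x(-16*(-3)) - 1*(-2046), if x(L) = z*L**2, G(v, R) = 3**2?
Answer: 91902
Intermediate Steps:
G(v, R) = 9
z = 39 (z = 3 + (9 - 3)**2 = 3 + 6**2 = 3 + 36 = 39)
x(L) = 39*L**2
x(-16*(-3)) - 1*(-2046) = 39*(-16*(-3))**2 - 1*(-2046) = 39*48**2 + 2046 = 39*2304 + 2046 = 89856 + 2046 = 91902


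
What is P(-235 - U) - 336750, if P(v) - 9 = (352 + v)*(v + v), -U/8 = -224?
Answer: 6453709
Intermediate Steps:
U = 1792 (U = -8*(-224) = 1792)
P(v) = 9 + 2*v*(352 + v) (P(v) = 9 + (352 + v)*(v + v) = 9 + (352 + v)*(2*v) = 9 + 2*v*(352 + v))
P(-235 - U) - 336750 = (9 + 2*(-235 - 1*1792)**2 + 704*(-235 - 1*1792)) - 336750 = (9 + 2*(-235 - 1792)**2 + 704*(-235 - 1792)) - 336750 = (9 + 2*(-2027)**2 + 704*(-2027)) - 336750 = (9 + 2*4108729 - 1427008) - 336750 = (9 + 8217458 - 1427008) - 336750 = 6790459 - 336750 = 6453709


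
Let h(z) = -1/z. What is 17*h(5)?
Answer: -17/5 ≈ -3.4000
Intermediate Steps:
17*h(5) = 17*(-1/5) = 17*(-1*⅕) = 17*(-⅕) = -17/5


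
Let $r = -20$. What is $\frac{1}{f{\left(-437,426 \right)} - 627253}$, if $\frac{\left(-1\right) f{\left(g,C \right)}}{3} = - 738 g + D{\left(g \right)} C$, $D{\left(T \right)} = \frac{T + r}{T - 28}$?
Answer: $- \frac{155}{247384187} \approx -6.2656 \cdot 10^{-7}$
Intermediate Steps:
$D{\left(T \right)} = \frac{-20 + T}{-28 + T}$ ($D{\left(T \right)} = \frac{T - 20}{T - 28} = \frac{-20 + T}{-28 + T}$)
$f{\left(g,C \right)} = 2214 g - \frac{3 C \left(-20 + g\right)}{-28 + g}$ ($f{\left(g,C \right)} = - 3 \left(- 738 g + \frac{-20 + g}{-28 + g} C\right) = - 3 \left(- 738 g + \frac{C \left(-20 + g\right)}{-28 + g}\right) = 2214 g - \frac{3 C \left(-20 + g\right)}{-28 + g}$)
$\frac{1}{f{\left(-437,426 \right)} - 627253} = \frac{1}{\frac{3 \left(\left(-1\right) 426 \left(-20 - 437\right) + 738 \left(-437\right) \left(-28 - 437\right)\right)}{-28 - 437} - 627253} = \frac{1}{\frac{3 \left(\left(-1\right) 426 \left(-457\right) + 738 \left(-437\right) \left(-465\right)\right)}{-465} - 627253} = \frac{1}{3 \left(- \frac{1}{465}\right) \left(194682 + 149965290\right) - 627253} = \frac{1}{3 \left(- \frac{1}{465}\right) 150159972 - 627253} = \frac{1}{- \frac{150159972}{155} - 627253} = \frac{1}{- \frac{247384187}{155}} = - \frac{155}{247384187}$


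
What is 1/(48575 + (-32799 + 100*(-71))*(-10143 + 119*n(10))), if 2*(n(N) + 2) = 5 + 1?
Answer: 1/399996151 ≈ 2.5000e-9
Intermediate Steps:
n(N) = 1 (n(N) = -2 + (5 + 1)/2 = -2 + (1/2)*6 = -2 + 3 = 1)
1/(48575 + (-32799 + 100*(-71))*(-10143 + 119*n(10))) = 1/(48575 + (-32799 + 100*(-71))*(-10143 + 119*1)) = 1/(48575 + (-32799 - 7100)*(-10143 + 119)) = 1/(48575 - 39899*(-10024)) = 1/(48575 + 399947576) = 1/399996151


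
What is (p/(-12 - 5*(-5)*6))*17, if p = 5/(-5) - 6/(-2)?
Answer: 17/69 ≈ 0.24638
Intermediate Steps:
p = 2 (p = 5*(-⅕) - 6*(-½) = -1 + 3 = 2)
(p/(-12 - 5*(-5)*6))*17 = (2/(-12 - 5*(-5)*6))*17 = (2/(-12 + 25*6))*17 = (2/(-12 + 150))*17 = (2/138)*17 = (2*(1/138))*17 = (1/69)*17 = 17/69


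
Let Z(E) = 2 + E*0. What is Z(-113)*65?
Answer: 130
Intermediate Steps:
Z(E) = 2 (Z(E) = 2 + 0 = 2)
Z(-113)*65 = 2*65 = 130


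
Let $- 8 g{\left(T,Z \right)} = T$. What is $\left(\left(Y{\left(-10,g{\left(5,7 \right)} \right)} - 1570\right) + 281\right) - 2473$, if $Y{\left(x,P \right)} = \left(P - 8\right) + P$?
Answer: $- \frac{15085}{4} \approx -3771.3$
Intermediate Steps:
$g{\left(T,Z \right)} = - \frac{T}{8}$
$Y{\left(x,P \right)} = -8 + 2 P$ ($Y{\left(x,P \right)} = \left(-8 + P\right) + P = -8 + 2 P$)
$\left(\left(Y{\left(-10,g{\left(5,7 \right)} \right)} - 1570\right) + 281\right) - 2473 = \left(\left(\left(-8 + 2 \left(\left(- \frac{1}{8}\right) 5\right)\right) - 1570\right) + 281\right) - 2473 = \left(\left(\left(-8 + 2 \left(- \frac{5}{8}\right)\right) - 1570\right) + 281\right) - 2473 = \left(\left(\left(-8 - \frac{5}{4}\right) - 1570\right) + 281\right) - 2473 = \left(\left(- \frac{37}{4} - 1570\right) + 281\right) - 2473 = \left(- \frac{6317}{4} + 281\right) - 2473 = - \frac{5193}{4} - 2473 = - \frac{15085}{4}$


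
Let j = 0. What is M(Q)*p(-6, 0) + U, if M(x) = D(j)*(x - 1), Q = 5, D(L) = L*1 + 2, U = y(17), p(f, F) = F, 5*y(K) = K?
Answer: 17/5 ≈ 3.4000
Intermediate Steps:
y(K) = K/5
U = 17/5 (U = (⅕)*17 = 17/5 ≈ 3.4000)
D(L) = 2 + L (D(L) = L + 2 = 2 + L)
M(x) = -2 + 2*x (M(x) = (2 + 0)*(x - 1) = 2*(-1 + x) = -2 + 2*x)
M(Q)*p(-6, 0) + U = (-2 + 2*5)*0 + 17/5 = (-2 + 10)*0 + 17/5 = 8*0 + 17/5 = 0 + 17/5 = 17/5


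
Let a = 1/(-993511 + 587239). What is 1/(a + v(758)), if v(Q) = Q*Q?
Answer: 406272/233429265407 ≈ 1.7405e-6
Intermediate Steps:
v(Q) = Q**2
a = -1/406272 (a = 1/(-406272) = -1/406272 ≈ -2.4614e-6)
1/(a + v(758)) = 1/(-1/406272 + 758**2) = 1/(-1/406272 + 574564) = 1/(233429265407/406272) = 406272/233429265407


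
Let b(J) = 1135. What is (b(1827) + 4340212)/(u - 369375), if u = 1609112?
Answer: 4341347/1239737 ≈ 3.5018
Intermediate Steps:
(b(1827) + 4340212)/(u - 369375) = (1135 + 4340212)/(1609112 - 369375) = 4341347/1239737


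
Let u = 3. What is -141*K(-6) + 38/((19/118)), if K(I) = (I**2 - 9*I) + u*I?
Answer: -9916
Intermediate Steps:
K(I) = I**2 - 6*I (K(I) = (I**2 - 9*I) + 3*I = I**2 - 6*I)
-141*K(-6) + 38/((19/118)) = -(-846)*(-6 - 6) + 38/((19/118)) = -(-846)*(-12) + 38/((19*(1/118))) = -141*72 + 38/(19/118) = -10152 + 38*(118/19) = -10152 + 236 = -9916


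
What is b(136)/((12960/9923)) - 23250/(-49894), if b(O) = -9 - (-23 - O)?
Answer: 1242767405/10777104 ≈ 115.32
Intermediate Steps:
b(O) = 14 + O (b(O) = -9 + (23 + O) = 14 + O)
b(136)/((12960/9923)) - 23250/(-49894) = (14 + 136)/((12960/9923)) - 23250/(-49894) = 150/((12960*(1/9923))) - 23250*(-1/49894) = 150/(12960/9923) + 11625/24947 = 150*(9923/12960) + 11625/24947 = 49615/432 + 11625/24947 = 1242767405/10777104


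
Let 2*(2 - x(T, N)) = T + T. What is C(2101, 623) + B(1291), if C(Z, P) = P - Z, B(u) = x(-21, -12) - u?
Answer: -2746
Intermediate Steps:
x(T, N) = 2 - T (x(T, N) = 2 - (T + T)/2 = 2 - T)
B(u) = 23 - u (B(u) = (2 - 1*(-21)) - u = (2 + 21) - u = 23 - u)
C(2101, 623) + B(1291) = (623 - 1*2101) + (23 - 1*1291) = (623 - 2101) + (23 - 1291) = -1478 - 1268 = -2746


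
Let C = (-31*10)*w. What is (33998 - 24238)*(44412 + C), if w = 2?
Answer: 427409920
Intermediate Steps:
C = -620 (C = -31*10*2 = -310*2 = -620)
(33998 - 24238)*(44412 + C) = (33998 - 24238)*(44412 - 620) = 9760*43792 = 427409920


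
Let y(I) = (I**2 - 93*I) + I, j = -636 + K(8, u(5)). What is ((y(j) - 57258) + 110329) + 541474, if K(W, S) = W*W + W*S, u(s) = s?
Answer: 926513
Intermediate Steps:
K(W, S) = W**2 + S*W
j = -532 (j = -636 + 8*(5 + 8) = -636 + 8*13 = -636 + 104 = -532)
y(I) = I**2 - 92*I
((y(j) - 57258) + 110329) + 541474 = ((-532*(-92 - 532) - 57258) + 110329) + 541474 = ((-532*(-624) - 57258) + 110329) + 541474 = ((331968 - 57258) + 110329) + 541474 = (274710 + 110329) + 541474 = 385039 + 541474 = 926513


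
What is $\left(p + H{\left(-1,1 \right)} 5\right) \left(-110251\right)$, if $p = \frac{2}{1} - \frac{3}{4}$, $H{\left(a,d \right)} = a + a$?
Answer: $\frac{3858785}{4} \approx 9.647 \cdot 10^{5}$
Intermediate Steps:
$H{\left(a,d \right)} = 2 a$
$p = \frac{5}{4}$ ($p = 2 \cdot 1 - \frac{3}{4} = 2 - \frac{3}{4} = \frac{5}{4} \approx 1.25$)
$\left(p + H{\left(-1,1 \right)} 5\right) \left(-110251\right) = \left(\frac{5}{4} + 2 \left(-1\right) 5\right) \left(-110251\right) = \left(\frac{5}{4} - 10\right) \left(-110251\right) = \left(- \frac{35}{4}\right) \left(-110251\right) = \frac{3858785}{4}$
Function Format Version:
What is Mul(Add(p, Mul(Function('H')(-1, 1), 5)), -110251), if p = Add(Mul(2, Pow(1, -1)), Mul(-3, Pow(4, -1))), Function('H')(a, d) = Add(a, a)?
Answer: Rational(3858785, 4) ≈ 9.6470e+5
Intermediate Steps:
Function('H')(a, d) = Mul(2, a)
p = Rational(5, 4) (p = Add(Mul(2, 1), Mul(-3, Rational(1, 4))) = Add(2, Rational(-3, 4)) = Rational(5, 4) ≈ 1.2500)
Mul(Add(p, Mul(Function('H')(-1, 1), 5)), -110251) = Mul(Add(Rational(5, 4), Mul(Mul(2, -1), 5)), -110251) = Mul(Add(Rational(5, 4), Mul(-2, 5)), -110251) = Mul(Add(Rational(5, 4), -10), -110251) = Mul(Rational(-35, 4), -110251) = Rational(3858785, 4)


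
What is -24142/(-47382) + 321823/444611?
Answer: 12991208074/10533279201 ≈ 1.2333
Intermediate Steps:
-24142/(-47382) + 321823/444611 = -24142*(-1/47382) + 321823*(1/444611) = 12071/23691 + 321823/444611 = 12991208074/10533279201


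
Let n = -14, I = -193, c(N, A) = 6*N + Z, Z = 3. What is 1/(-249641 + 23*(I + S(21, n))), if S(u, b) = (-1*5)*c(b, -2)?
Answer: -1/244765 ≈ -4.0856e-6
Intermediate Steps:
c(N, A) = 3 + 6*N (c(N, A) = 6*N + 3 = 3 + 6*N)
S(u, b) = -15 - 30*b (S(u, b) = (-1*5)*(3 + 6*b) = -5*(3 + 6*b) = -15 - 30*b)
1/(-249641 + 23*(I + S(21, n))) = 1/(-249641 + 23*(-193 + (-15 - 30*(-14)))) = 1/(-249641 + 23*(-193 + (-15 + 420))) = 1/(-249641 + 23*(-193 + 405)) = 1/(-249641 + 23*212) = 1/(-249641 + 4876) = 1/(-244765) = -1/244765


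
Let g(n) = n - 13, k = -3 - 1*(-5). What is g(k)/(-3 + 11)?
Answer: -11/8 ≈ -1.3750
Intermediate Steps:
k = 2 (k = -3 + 5 = 2)
g(n) = -13 + n
g(k)/(-3 + 11) = (-13 + 2)/(-3 + 11) = -11/8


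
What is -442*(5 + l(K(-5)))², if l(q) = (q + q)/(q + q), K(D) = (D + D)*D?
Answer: -15912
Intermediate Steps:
K(D) = 2*D² (K(D) = (2*D)*D = 2*D²)
l(q) = 1 (l(q) = (2*q)/((2*q)) = (2*q)*(1/(2*q)) = 1)
-442*(5 + l(K(-5)))² = -442*(5 + 1)² = -442*6² = -442*36 = -15912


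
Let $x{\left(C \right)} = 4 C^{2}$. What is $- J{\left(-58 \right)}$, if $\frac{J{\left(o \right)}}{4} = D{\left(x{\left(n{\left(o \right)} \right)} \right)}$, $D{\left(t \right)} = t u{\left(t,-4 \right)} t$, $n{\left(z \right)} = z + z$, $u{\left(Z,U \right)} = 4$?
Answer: $-46352367616$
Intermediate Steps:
$n{\left(z \right)} = 2 z$
$D{\left(t \right)} = 4 t^{2}$ ($D{\left(t \right)} = t 4 t = 4 t t = 4 t^{2}$)
$J{\left(o \right)} = 4096 o^{4}$ ($J{\left(o \right)} = 4 \cdot 4 \left(4 \left(2 o\right)^{2}\right)^{2} = 4 \cdot 4 \left(4 \cdot 4 o^{2}\right)^{2} = 4 \cdot 4 \left(16 o^{2}\right)^{2} = 4 \cdot 4 \cdot 256 o^{4} = 4 \cdot 1024 o^{4} = 4096 o^{4}$)
$- J{\left(-58 \right)} = - 4096 \left(-58\right)^{4} = - 4096 \cdot 11316496 = \left(-1\right) 46352367616 = -46352367616$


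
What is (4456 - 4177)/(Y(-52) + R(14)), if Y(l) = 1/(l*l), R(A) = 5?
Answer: 251472/4507 ≈ 55.796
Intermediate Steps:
Y(l) = l⁻² (Y(l) = 1/(l²) = l⁻²)
(4456 - 4177)/(Y(-52) + R(14)) = (4456 - 4177)/((-52)⁻² + 5) = 279/(1/2704 + 5) = 279/(13521/2704) = 279*(2704/13521) = 251472/4507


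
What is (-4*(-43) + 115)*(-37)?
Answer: -10619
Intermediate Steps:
(-4*(-43) + 115)*(-37) = (172 + 115)*(-37) = 287*(-37) = -10619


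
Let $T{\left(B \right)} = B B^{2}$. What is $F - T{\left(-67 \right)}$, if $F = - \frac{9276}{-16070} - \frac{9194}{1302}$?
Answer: $\frac{1573192671398}{5230785} \approx 3.0076 \cdot 10^{5}$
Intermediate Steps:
$F = - \frac{33917557}{5230785}$ ($F = \left(-9276\right) \left(- \frac{1}{16070}\right) - \frac{4597}{651} = \frac{4638}{8035} - \frac{4597}{651} = - \frac{33917557}{5230785} \approx -6.4842$)
$T{\left(B \right)} = B^{3}$
$F - T{\left(-67 \right)} = - \frac{33917557}{5230785} - \left(-67\right)^{3} = - \frac{33917557}{5230785} - -300763 = - \frac{33917557}{5230785} + 300763 = \frac{1573192671398}{5230785}$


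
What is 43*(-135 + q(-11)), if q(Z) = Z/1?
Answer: -6278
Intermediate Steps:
q(Z) = Z (q(Z) = Z*1 = Z)
43*(-135 + q(-11)) = 43*(-135 - 11) = 43*(-146) = -6278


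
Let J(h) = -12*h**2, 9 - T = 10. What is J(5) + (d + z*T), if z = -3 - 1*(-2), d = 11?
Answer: -288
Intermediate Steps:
T = -1 (T = 9 - 1*10 = 9 - 10 = -1)
z = -1 (z = -3 + 2 = -1)
J(5) + (d + z*T) = -12*5**2 + (11 - 1*(-1)) = -12*25 + (11 + 1) = -300 + 12 = -288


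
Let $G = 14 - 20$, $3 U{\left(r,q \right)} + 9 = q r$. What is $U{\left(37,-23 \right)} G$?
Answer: $1720$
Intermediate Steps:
$U{\left(r,q \right)} = -3 + \frac{q r}{3}$
$G = -6$
$U{\left(37,-23 \right)} G = \left(-3 + \frac{1}{3} \left(-23\right) 37\right) \left(-6\right) = \left(-3 - \frac{851}{3}\right) \left(-6\right) = \left(- \frac{860}{3}\right) \left(-6\right) = 1720$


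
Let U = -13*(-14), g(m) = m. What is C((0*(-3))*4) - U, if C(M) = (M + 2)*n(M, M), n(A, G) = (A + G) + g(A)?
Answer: -182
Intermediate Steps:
n(A, G) = G + 2*A (n(A, G) = (A + G) + A = G + 2*A)
U = 182
C(M) = 3*M*(2 + M) (C(M) = (M + 2)*(M + 2*M) = (2 + M)*(3*M) = 3*M*(2 + M))
C((0*(-3))*4) - U = 3*((0*(-3))*4)*(2 + (0*(-3))*4) - 1*182 = 3*(0*4)*(2 + 0*4) - 182 = 3*0*(2 + 0) - 182 = 3*0*2 - 182 = 0 - 182 = -182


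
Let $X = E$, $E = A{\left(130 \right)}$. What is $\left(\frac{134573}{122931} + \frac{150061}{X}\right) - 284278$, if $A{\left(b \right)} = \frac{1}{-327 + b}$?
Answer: $- \frac{3669034756072}{122931} \approx -2.9846 \cdot 10^{7}$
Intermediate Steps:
$E = - \frac{1}{197}$ ($E = \frac{1}{-327 + 130} = \frac{1}{-197} = - \frac{1}{197} \approx -0.0050761$)
$X = - \frac{1}{197} \approx -0.0050761$
$\left(\frac{134573}{122931} + \frac{150061}{X}\right) - 284278 = \left(\frac{134573}{122931} + \frac{150061}{- \frac{1}{197}}\right) - 284278 = \left(134573 \cdot \frac{1}{122931} + 150061 \left(-197\right)\right) - 284278 = \left(\frac{134573}{122931} - 29562017\right) - 284278 = - \frac{3634088177254}{122931} - 284278 = - \frac{3669034756072}{122931}$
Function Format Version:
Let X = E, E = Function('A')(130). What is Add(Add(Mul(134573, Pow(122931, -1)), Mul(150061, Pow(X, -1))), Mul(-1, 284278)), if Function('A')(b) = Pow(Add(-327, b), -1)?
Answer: Rational(-3669034756072, 122931) ≈ -2.9846e+7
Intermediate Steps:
E = Rational(-1, 197) (E = Pow(Add(-327, 130), -1) = Pow(-197, -1) = Rational(-1, 197) ≈ -0.0050761)
X = Rational(-1, 197) ≈ -0.0050761
Add(Add(Mul(134573, Pow(122931, -1)), Mul(150061, Pow(X, -1))), Mul(-1, 284278)) = Add(Add(Mul(134573, Pow(122931, -1)), Mul(150061, Pow(Rational(-1, 197), -1))), Mul(-1, 284278)) = Add(Add(Mul(134573, Rational(1, 122931)), Mul(150061, -197)), -284278) = Add(Add(Rational(134573, 122931), -29562017), -284278) = Add(Rational(-3634088177254, 122931), -284278) = Rational(-3669034756072, 122931)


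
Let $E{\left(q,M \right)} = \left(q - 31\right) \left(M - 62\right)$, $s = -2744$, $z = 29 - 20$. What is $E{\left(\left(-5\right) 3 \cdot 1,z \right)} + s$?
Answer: $-306$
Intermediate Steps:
$z = 9$
$E{\left(q,M \right)} = \left(-62 + M\right) \left(-31 + q\right)$ ($E{\left(q,M \right)} = \left(-31 + q\right) \left(-62 + M\right) = \left(-62 + M\right) \left(-31 + q\right)$)
$E{\left(\left(-5\right) 3 \cdot 1,z \right)} + s = \left(1922 - 62 \left(-5\right) 3 \cdot 1 - 279 + 9 \left(-5\right) 3 \cdot 1\right) - 2744 = \left(1922 - 62 \left(\left(-15\right) 1\right) - 279 + 9 \left(\left(-15\right) 1\right)\right) - 2744 = \left(1922 - -930 - 279 + 9 \left(-15\right)\right) - 2744 = \left(1922 + 930 - 279 - 135\right) - 2744 = 2438 - 2744 = -306$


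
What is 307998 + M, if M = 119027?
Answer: 427025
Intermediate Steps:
307998 + M = 307998 + 119027 = 427025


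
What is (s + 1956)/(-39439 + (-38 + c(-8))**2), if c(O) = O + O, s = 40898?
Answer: -42854/36523 ≈ -1.1733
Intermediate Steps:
c(O) = 2*O
(s + 1956)/(-39439 + (-38 + c(-8))**2) = (40898 + 1956)/(-39439 + (-38 + 2*(-8))**2) = 42854/(-39439 + (-38 - 16)**2) = 42854/(-39439 + (-54)**2) = 42854/(-39439 + 2916) = 42854/(-36523) = 42854*(-1/36523) = -42854/36523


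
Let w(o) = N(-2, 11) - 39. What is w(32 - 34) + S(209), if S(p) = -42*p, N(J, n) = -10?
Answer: -8827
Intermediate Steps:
w(o) = -49 (w(o) = -10 - 39 = -49)
w(32 - 34) + S(209) = -49 - 42*209 = -49 - 8778 = -8827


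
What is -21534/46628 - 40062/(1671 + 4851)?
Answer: -167371307/25342318 ≈ -6.6044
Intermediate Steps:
-21534/46628 - 40062/(1671 + 4851) = -21534*1/46628 - 40062/6522 = -10767/23314 - 40062*1/6522 = -10767/23314 - 6677/1087 = -167371307/25342318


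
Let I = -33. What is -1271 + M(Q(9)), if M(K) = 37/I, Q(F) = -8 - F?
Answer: -41980/33 ≈ -1272.1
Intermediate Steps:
M(K) = -37/33 (M(K) = 37/(-33) = 37*(-1/33) = -37/33)
-1271 + M(Q(9)) = -1271 - 37/33 = -41980/33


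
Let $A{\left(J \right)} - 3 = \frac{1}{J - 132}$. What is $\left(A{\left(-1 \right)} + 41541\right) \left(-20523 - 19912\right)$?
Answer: $- \frac{223417567685}{133} \approx -1.6798 \cdot 10^{9}$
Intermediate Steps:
$A{\left(J \right)} = 3 + \frac{1}{-132 + J}$ ($A{\left(J \right)} = 3 + \frac{1}{J - 132} = 3 + \frac{1}{-132 + J}$)
$\left(A{\left(-1 \right)} + 41541\right) \left(-20523 - 19912\right) = \left(\frac{-395 + 3 \left(-1\right)}{-132 - 1} + 41541\right) \left(-20523 - 19912\right) = \left(\frac{-395 - 3}{-133} + 41541\right) \left(-40435\right) = \left(\left(- \frac{1}{133}\right) \left(-398\right) + 41541\right) \left(-40435\right) = \left(\frac{398}{133} + 41541\right) \left(-40435\right) = \frac{5525351}{133} \left(-40435\right) = - \frac{223417567685}{133}$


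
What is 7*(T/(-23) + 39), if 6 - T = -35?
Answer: 5992/23 ≈ 260.52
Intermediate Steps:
T = 41 (T = 6 - 1*(-35) = 6 + 35 = 41)
7*(T/(-23) + 39) = 7*(41/(-23) + 39) = 7*(41*(-1/23) + 39) = 7*(-41/23 + 39) = 7*(856/23) = 5992/23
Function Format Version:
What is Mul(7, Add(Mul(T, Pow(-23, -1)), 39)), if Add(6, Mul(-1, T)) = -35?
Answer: Rational(5992, 23) ≈ 260.52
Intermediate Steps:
T = 41 (T = Add(6, Mul(-1, -35)) = Add(6, 35) = 41)
Mul(7, Add(Mul(T, Pow(-23, -1)), 39)) = Mul(7, Add(Mul(41, Pow(-23, -1)), 39)) = Mul(7, Add(Mul(41, Rational(-1, 23)), 39)) = Mul(7, Add(Rational(-41, 23), 39)) = Mul(7, Rational(856, 23)) = Rational(5992, 23)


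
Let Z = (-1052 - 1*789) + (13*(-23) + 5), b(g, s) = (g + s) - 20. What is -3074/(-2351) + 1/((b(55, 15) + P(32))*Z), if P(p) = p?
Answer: 538162829/411589570 ≈ 1.3075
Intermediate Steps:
b(g, s) = -20 + g + s
Z = -2135 (Z = (-1052 - 789) + (-299 + 5) = -1841 - 294 = -2135)
-3074/(-2351) + 1/((b(55, 15) + P(32))*Z) = -3074/(-2351) + 1/(((-20 + 55 + 15) + 32)*(-2135)) = -3074*(-1/2351) - 1/2135/(50 + 32) = 3074/2351 - 1/2135/82 = 3074/2351 + (1/82)*(-1/2135) = 3074/2351 - 1/175070 = 538162829/411589570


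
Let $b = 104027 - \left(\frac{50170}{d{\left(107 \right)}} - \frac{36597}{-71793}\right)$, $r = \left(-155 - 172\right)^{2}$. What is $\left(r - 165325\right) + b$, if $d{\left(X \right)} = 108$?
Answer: $\frac{6485198557}{143586} \approx 45166.0$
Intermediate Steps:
$r = 106929$ ($r = \left(-327\right)^{2} = 106929$)
$b = \frac{14870046613}{143586}$ ($b = 104027 - \left(\frac{50170}{108} - \frac{36597}{-71793}\right) = 104027 - \left(50170 \cdot \frac{1}{108} - - \frac{12199}{23931}\right) = 104027 - \left(\frac{25085}{54} + \frac{12199}{23931}\right) = 104027 - \frac{66774209}{143586} = \frac{14870046613}{143586} \approx 1.0356 \cdot 10^{5}$)
$\left(r - 165325\right) + b = \left(106929 - 165325\right) + \frac{14870046613}{143586} = -58396 + \frac{14870046613}{143586} = \frac{6485198557}{143586}$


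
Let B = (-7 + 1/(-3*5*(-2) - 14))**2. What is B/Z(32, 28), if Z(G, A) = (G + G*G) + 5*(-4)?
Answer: 333/7168 ≈ 0.046456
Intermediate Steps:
Z(G, A) = -20 + G + G**2 (Z(G, A) = (G + G**2) - 20 = -20 + G + G**2)
B = 12321/256 (B = (-7 + 1/(-15*(-2) - 14))**2 = (-7 + 1/(30 - 14))**2 = (-7 + 1/16)**2 = (-111/16)**2 = 12321/256 ≈ 48.129)
B/Z(32, 28) = 12321/(256*(-20 + 32 + 32**2)) = 12321/(256*(-20 + 32 + 1024)) = (12321/256)/1036 = (12321/256)*(1/1036) = 333/7168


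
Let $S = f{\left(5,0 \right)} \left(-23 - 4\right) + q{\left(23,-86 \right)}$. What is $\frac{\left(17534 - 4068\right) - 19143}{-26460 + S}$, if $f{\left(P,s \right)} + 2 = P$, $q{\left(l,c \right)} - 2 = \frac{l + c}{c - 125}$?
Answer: $\frac{1197847}{5599666} \approx 0.21391$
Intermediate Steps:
$q{\left(l,c \right)} = 2 + \frac{c + l}{-125 + c}$ ($q{\left(l,c \right)} = 2 + \frac{l + c}{c - 125} = 2 + \frac{c + l}{-125 + c}$)
$f{\left(P,s \right)} = -2 + P$
$S = - \frac{16606}{211}$ ($S = \left(-2 + 5\right) \left(-23 - 4\right) + \frac{-250 + 23 + 3 \left(-86\right)}{-125 - 86} = 3 \left(-27\right) + \frac{-250 + 23 - 258}{-211} = -81 - - \frac{485}{211} = -81 + \frac{485}{211} = - \frac{16606}{211} \approx -78.701$)
$\frac{\left(17534 - 4068\right) - 19143}{-26460 + S} = \frac{\left(17534 - 4068\right) - 19143}{-26460 - \frac{16606}{211}} = \frac{\left(17534 - 4068\right) - 19143}{- \frac{5599666}{211}} = \left(13466 - 19143\right) \left(- \frac{211}{5599666}\right) = \left(-5677\right) \left(- \frac{211}{5599666}\right) = \frac{1197847}{5599666}$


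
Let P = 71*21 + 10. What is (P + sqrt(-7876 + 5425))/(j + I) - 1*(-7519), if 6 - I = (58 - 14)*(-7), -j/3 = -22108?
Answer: 501052623/66638 + I*sqrt(2451)/66638 ≈ 7519.0 + 0.00074293*I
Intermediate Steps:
j = 66324 (j = -3*(-22108) = 66324)
P = 1501 (P = 1491 + 10 = 1501)
I = 314 (I = 6 - (58 - 14)*(-7) = 6 - 44*(-7) = 6 - 1*(-308) = 6 + 308 = 314)
(P + sqrt(-7876 + 5425))/(j + I) - 1*(-7519) = (1501 + sqrt(-7876 + 5425))/(66324 + 314) - 1*(-7519) = (1501 + sqrt(-2451))/66638 + 7519 = (1501 + I*sqrt(2451))*(1/66638) + 7519 = (1501/66638 + I*sqrt(2451)/66638) + 7519 = 501052623/66638 + I*sqrt(2451)/66638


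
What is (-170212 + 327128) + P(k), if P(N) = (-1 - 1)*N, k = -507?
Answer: 157930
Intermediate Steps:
P(N) = -2*N
(-170212 + 327128) + P(k) = (-170212 + 327128) - 2*(-507) = 156916 + 1014 = 157930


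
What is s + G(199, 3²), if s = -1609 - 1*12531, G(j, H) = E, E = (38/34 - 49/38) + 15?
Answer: -9124861/646 ≈ -14125.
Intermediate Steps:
E = 9579/646 (E = (38*(1/34) - 49*1/38) + 15 = (19/17 - 49/38) + 15 = -111/646 + 15 = 9579/646 ≈ 14.828)
G(j, H) = 9579/646
s = -14140 (s = -1609 - 12531 = -14140)
s + G(199, 3²) = -14140 + 9579/646 = -9124861/646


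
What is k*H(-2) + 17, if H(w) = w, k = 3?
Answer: 11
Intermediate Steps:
k*H(-2) + 17 = 3*(-2) + 17 = -6 + 17 = 11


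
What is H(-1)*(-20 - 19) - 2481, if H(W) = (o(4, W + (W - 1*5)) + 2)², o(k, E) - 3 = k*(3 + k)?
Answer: -44952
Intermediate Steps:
o(k, E) = 3 + k*(3 + k)
H(W) = 1089 (H(W) = ((3 + 4² + 3*4) + 2)² = ((3 + 16 + 12) + 2)² = (31 + 2)² = 33² = 1089)
H(-1)*(-20 - 19) - 2481 = 1089*(-20 - 19) - 2481 = 1089*(-39) - 2481 = -42471 - 2481 = -44952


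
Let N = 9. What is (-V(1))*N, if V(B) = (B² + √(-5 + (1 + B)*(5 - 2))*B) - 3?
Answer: 9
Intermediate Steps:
V(B) = -3 + B² + B*√(-2 + 3*B) (V(B) = (B² + √(-5 + (1 + B)*3)*B) - 3 = (B² + √(-5 + (3 + 3*B))*B) - 3 = (B² + √(-2 + 3*B)*B) - 3 = (B² + B*√(-2 + 3*B)) - 3 = -3 + B² + B*√(-2 + 3*B))
(-V(1))*N = -(-3 + 1² + 1*√(-2 + 3*1))*9 = -(-3 + 1 + 1*√(-2 + 3))*9 = -(-3 + 1 + 1*√1)*9 = -(-3 + 1 + 1*1)*9 = -(-3 + 1 + 1)*9 = -1*(-1)*9 = 1*9 = 9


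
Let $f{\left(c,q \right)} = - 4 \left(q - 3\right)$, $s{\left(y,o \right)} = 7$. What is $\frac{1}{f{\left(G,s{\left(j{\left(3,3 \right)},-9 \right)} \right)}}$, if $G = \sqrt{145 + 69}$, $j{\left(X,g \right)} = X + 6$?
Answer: $- \frac{1}{16} \approx -0.0625$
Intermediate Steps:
$j{\left(X,g \right)} = 6 + X$
$G = \sqrt{214} \approx 14.629$
$f{\left(c,q \right)} = 12 - 4 q$ ($f{\left(c,q \right)} = - 4 \left(-3 + q\right) = 12 - 4 q$)
$\frac{1}{f{\left(G,s{\left(j{\left(3,3 \right)},-9 \right)} \right)}} = \frac{1}{12 - 28} = \frac{1}{-16} = - \frac{1}{16}$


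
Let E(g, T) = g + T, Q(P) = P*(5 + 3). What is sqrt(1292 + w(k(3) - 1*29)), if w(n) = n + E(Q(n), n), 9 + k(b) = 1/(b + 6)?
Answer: sqrt(8218)/3 ≈ 30.218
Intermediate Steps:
k(b) = -9 + 1/(6 + b) (k(b) = -9 + 1/(b + 6) = -9 + 1/(6 + b))
Q(P) = 8*P (Q(P) = P*8 = 8*P)
E(g, T) = T + g
w(n) = 10*n (w(n) = n + (n + 8*n) = n + 9*n = 10*n)
sqrt(1292 + w(k(3) - 1*29)) = sqrt(1292 + 10*((-53 - 9*3)/(6 + 3) - 1*29)) = sqrt(1292 + 10*((-53 - 27)/9 - 29)) = sqrt(1292 + 10*((1/9)*(-80) - 29)) = sqrt(1292 + 10*(-80/9 - 29)) = sqrt(1292 + 10*(-341/9)) = sqrt(1292 - 3410/9) = sqrt(8218/9) = sqrt(8218)/3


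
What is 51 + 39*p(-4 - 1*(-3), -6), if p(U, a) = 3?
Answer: 168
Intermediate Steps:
51 + 39*p(-4 - 1*(-3), -6) = 51 + 39*3 = 51 + 117 = 168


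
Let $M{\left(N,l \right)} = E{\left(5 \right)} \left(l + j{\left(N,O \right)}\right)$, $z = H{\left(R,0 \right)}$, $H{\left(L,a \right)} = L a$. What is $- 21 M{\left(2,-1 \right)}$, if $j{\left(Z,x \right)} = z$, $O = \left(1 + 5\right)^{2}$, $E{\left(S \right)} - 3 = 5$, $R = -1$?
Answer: $168$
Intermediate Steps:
$E{\left(S \right)} = 8$ ($E{\left(S \right)} = 3 + 5 = 8$)
$z = 0$ ($z = \left(-1\right) 0 = 0$)
$O = 36$ ($O = 6^{2} = 36$)
$j{\left(Z,x \right)} = 0$
$M{\left(N,l \right)} = 8 l$ ($M{\left(N,l \right)} = 8 \left(l + 0\right) = 8 l$)
$- 21 M{\left(2,-1 \right)} = - 21 \cdot 8 \left(-1\right) = \left(-21\right) \left(-8\right) = 168$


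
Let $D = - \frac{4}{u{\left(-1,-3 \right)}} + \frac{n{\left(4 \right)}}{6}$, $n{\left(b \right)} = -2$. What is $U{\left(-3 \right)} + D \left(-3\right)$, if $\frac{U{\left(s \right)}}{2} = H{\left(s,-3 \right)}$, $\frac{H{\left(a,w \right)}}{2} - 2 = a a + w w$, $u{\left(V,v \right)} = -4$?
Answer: $78$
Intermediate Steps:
$H{\left(a,w \right)} = 4 + 2 a^{2} + 2 w^{2}$ ($H{\left(a,w \right)} = 4 + 2 \left(a a + w w\right) = 4 + 2 \left(a^{2} + w^{2}\right) = 4 + \left(2 a^{2} + 2 w^{2}\right) = 4 + 2 a^{2} + 2 w^{2}$)
$U{\left(s \right)} = 44 + 4 s^{2}$ ($U{\left(s \right)} = 2 \left(4 + 2 s^{2} + 2 \left(-3\right)^{2}\right) = 2 \left(4 + 2 s^{2} + 2 \cdot 9\right) = 2 \left(4 + 2 s^{2} + 18\right) = 2 \left(22 + 2 s^{2}\right) = 44 + 4 s^{2}$)
$D = \frac{2}{3}$ ($D = - \frac{4}{-4} - \frac{2}{6} = \left(-4\right) \left(- \frac{1}{4}\right) - \frac{1}{3} = 1 - \frac{1}{3} = \frac{2}{3} \approx 0.66667$)
$U{\left(-3 \right)} + D \left(-3\right) = \left(44 + 4 \left(-3\right)^{2}\right) + \frac{2}{3} \left(-3\right) = \left(44 + 4 \cdot 9\right) - 2 = \left(44 + 36\right) - 2 = 80 - 2 = 78$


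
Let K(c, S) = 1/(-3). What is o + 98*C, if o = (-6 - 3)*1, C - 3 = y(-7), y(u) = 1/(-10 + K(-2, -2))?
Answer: 8541/31 ≈ 275.52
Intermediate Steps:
K(c, S) = -⅓
y(u) = -3/31 (y(u) = 1/(-10 - ⅓) = 1/(-31/3) = -3/31)
C = 90/31 (C = 3 - 3/31 = 90/31 ≈ 2.9032)
o = -9 (o = -9*1 = -9)
o + 98*C = -9 + 98*(90/31) = -9 + 8820/31 = 8541/31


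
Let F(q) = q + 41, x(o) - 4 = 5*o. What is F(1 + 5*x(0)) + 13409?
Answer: 13471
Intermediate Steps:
x(o) = 4 + 5*o
F(q) = 41 + q
F(1 + 5*x(0)) + 13409 = (41 + (1 + 5*(4 + 5*0))) + 13409 = (41 + (1 + 5*(4 + 0))) + 13409 = (41 + (1 + 5*4)) + 13409 = (41 + (1 + 20)) + 13409 = (41 + 21) + 13409 = 62 + 13409 = 13471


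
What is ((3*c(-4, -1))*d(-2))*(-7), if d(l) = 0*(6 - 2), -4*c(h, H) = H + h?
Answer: 0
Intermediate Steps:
c(h, H) = -H/4 - h/4 (c(h, H) = -(H + h)/4 = -H/4 - h/4)
d(l) = 0 (d(l) = 0*4 = 0)
((3*c(-4, -1))*d(-2))*(-7) = ((3*(-¼*(-1) - ¼*(-4)))*0)*(-7) = ((3*(¼ + 1))*0)*(-7) = ((3*(5/4))*0)*(-7) = ((15/4)*0)*(-7) = 0*(-7) = 0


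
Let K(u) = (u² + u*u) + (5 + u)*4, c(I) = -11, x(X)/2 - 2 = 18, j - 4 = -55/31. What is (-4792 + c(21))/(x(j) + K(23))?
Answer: -4803/1210 ≈ -3.9694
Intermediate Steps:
j = 69/31 (j = 4 - 55/31 = 69/31 ≈ 2.2258)
x(X) = 40 (x(X) = 4 + 2*18 = 4 + 36 = 40)
K(u) = 20 + 2*u² + 4*u (K(u) = (u² + u²) + (20 + 4*u) = 2*u² + (20 + 4*u) = 20 + 2*u² + 4*u)
(-4792 + c(21))/(x(j) + K(23)) = (-4792 - 11)/(40 + (20 + 2*23² + 4*23)) = -4803/(40 + (20 + 2*529 + 92)) = -4803/(40 + (20 + 1058 + 92)) = -4803/(40 + 1170) = -4803/1210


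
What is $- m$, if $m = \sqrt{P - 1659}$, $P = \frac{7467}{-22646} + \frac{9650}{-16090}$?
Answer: $- \frac{i \sqrt{13040613611882114}}{2802878} \approx - 40.742 i$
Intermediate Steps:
$P = - \frac{33867793}{36437414}$ ($P = 7467 \left(- \frac{1}{22646}\right) + 9650 \left(- \frac{1}{16090}\right) = - \frac{7467}{22646} - \frac{965}{1609} = - \frac{33867793}{36437414} \approx -0.92948$)
$m = \frac{i \sqrt{13040613611882114}}{2802878}$ ($m = \sqrt{- \frac{33867793}{36437414} - 1659} = \sqrt{- \frac{60483537619}{36437414}} = \frac{i \sqrt{13040613611882114}}{2802878} \approx 40.742 i$)
$- m = - \frac{i \sqrt{13040613611882114}}{2802878}$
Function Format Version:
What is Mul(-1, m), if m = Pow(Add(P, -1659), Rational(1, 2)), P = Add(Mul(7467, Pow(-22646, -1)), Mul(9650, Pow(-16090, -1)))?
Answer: Mul(Rational(-1, 2802878), I, Pow(13040613611882114, Rational(1, 2))) ≈ Mul(-40.742, I)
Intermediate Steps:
P = Rational(-33867793, 36437414) (P = Add(Mul(7467, Rational(-1, 22646)), Mul(9650, Rational(-1, 16090))) = Add(Rational(-7467, 22646), Rational(-965, 1609)) = Rational(-33867793, 36437414) ≈ -0.92948)
m = Mul(Rational(1, 2802878), I, Pow(13040613611882114, Rational(1, 2))) (m = Pow(Add(Rational(-33867793, 36437414), -1659), Rational(1, 2)) = Pow(Rational(-60483537619, 36437414), Rational(1, 2)) = Mul(Rational(1, 2802878), I, Pow(13040613611882114, Rational(1, 2))) ≈ Mul(40.742, I))
Mul(-1, m) = Mul(-1, Mul(Rational(1, 2802878), I, Pow(13040613611882114, Rational(1, 2)))) = Mul(Rational(-1, 2802878), I, Pow(13040613611882114, Rational(1, 2)))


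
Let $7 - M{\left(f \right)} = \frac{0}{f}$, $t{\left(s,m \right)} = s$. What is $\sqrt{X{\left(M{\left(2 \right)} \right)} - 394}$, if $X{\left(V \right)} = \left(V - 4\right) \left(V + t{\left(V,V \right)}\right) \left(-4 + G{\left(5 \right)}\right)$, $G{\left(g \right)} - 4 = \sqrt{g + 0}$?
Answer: $\sqrt{-394 + 42 \sqrt{5}} \approx 17.323 i$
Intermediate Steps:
$M{\left(f \right)} = 7$ ($M{\left(f \right)} = 7 - \frac{0}{f} = 7 - 0 = 7 + 0 = 7$)
$G{\left(g \right)} = 4 + \sqrt{g}$ ($G{\left(g \right)} = 4 + \sqrt{g + 0} = 4 + \sqrt{g}$)
$X{\left(V \right)} = 2 V \sqrt{5} \left(-4 + V\right)$ ($X{\left(V \right)} = \left(V - 4\right) \left(V + V\right) \left(-4 + \left(4 + \sqrt{5}\right)\right) = \left(-4 + V\right) 2 V \sqrt{5} = 2 V \left(-4 + V\right) \sqrt{5} = 2 V \sqrt{5} \left(-4 + V\right)$)
$\sqrt{X{\left(M{\left(2 \right)} \right)} - 394} = \sqrt{2 \cdot 7 \sqrt{5} \left(-4 + 7\right) - 394} = \sqrt{2 \cdot 7 \sqrt{5} \cdot 3 - 394} = \sqrt{42 \sqrt{5} - 394} = \sqrt{-394 + 42 \sqrt{5}}$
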